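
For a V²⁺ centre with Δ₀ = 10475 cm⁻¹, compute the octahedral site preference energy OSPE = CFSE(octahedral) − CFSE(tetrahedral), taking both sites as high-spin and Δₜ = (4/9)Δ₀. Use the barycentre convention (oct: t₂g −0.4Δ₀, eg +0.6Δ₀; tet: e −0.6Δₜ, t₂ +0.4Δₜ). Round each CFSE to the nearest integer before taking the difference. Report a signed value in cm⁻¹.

-8846

V²⁺: group 5, so d-count = 5 − 2 = 3.
Octahedral high-spin t2g^3 e_g^0: CFSE = -1.2 × 10475 = -12570 cm⁻¹.
In a tetrahedral site the filling is e^2 t2^1: CFSE(tet) = -0.8Δₜ = -0.8 × (4/9)(10475) = -3724 cm⁻¹.
Subtracting, OSPE = -12570 − (-3724) = -8846 cm⁻¹.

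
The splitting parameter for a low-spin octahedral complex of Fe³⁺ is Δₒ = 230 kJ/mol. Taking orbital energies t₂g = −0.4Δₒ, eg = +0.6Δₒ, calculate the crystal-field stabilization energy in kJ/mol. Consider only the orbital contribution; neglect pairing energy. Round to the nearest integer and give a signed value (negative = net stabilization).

Fe is in group 8, so Fe³⁺ is d⁵ (8 − 3 = 5).
Electron filling gives t₂g⁵ eg⁰.
CFSE(orbital) = 5×(-0.4Δₒ) + 0×(0.6Δₒ) = -2.0Δₒ; with Δₒ = 230 kJ/mol that is -460 kJ/mol.

-460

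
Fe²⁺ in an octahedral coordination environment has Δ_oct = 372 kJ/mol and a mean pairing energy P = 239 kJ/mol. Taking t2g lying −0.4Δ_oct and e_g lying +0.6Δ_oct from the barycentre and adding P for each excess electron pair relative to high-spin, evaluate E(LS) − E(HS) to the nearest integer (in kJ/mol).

Fe²⁺: group 8, so d-count = 8 − 2 = 6.
High-spin d⁶ fills as t2g^4 e_g^2 with CFSE 4(−0.4) + 2(+0.6) = -0.4Δ_oct = -149 kJ/mol.
Low-spin t2g^6 e_g^0 gives -2.4Δ_oct = -893 kJ/mol, but forming 2 extra pairs costs 2P = 478 kJ/mol, so E(LS) = -893 + 478 = -415 kJ/mol.
The difference is -415 − (-149) = -266 kJ/mol, so low-spin lies lower.

-266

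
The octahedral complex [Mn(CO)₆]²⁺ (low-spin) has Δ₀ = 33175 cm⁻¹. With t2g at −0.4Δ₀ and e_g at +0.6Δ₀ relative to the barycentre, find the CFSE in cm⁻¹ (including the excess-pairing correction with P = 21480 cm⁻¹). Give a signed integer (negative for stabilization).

CO is neutral, so the +2 overall charge sits on Mn: oxidation state +2.
Group 7 minus oxidation state +2 gives a d⁵ configuration for Mn²⁺.
The d⁵ electrons fill as t2g^5 e_g^0.
Orbital CFSE = 5(-0.4) + 0(0.6) = -2.0Δ₀ = -2.0 × 33175 = -66350 cm⁻¹.
Pairing penalty: 2 pairs vs 0 in the high-spin reference → 2 extra × P = 42960 cm⁻¹.
Net CFSE = -66350 + 42960 = -23390 cm⁻¹.

-23390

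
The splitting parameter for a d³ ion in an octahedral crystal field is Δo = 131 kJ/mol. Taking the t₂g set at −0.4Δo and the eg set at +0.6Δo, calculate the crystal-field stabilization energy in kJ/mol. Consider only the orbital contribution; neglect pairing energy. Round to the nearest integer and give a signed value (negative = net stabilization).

-157

For octahedral d³ the high- and low-spin configurations coincide.
The d³ electrons fill as t₂g³ eg⁰.
The orbital stabilization is -1.2Δo = -1.2 × 131 = -157 kJ/mol.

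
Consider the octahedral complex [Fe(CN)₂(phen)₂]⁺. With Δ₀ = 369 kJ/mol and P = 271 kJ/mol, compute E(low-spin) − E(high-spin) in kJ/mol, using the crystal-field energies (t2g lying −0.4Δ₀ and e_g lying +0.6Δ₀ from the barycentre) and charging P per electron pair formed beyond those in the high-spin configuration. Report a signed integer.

Ligand charges: 2×(-1) from CN⁻ and 2×(+0) from phen sum to -2; with overall charge +1, Fe is +3.
Fe is in group 8, so Fe³⁺ is d⁵ (8 − 3 = 5).
High-spin: t2g^3 e_g^2, CFSE = 0.0Δ₀ = 0 kJ/mol.
Low-spin: t2g^5 e_g^0, orbital CFSE = -2.0Δ₀ = -738 kJ/mol; plus 2 excess pairs × P = +542 kJ/mol; total -196 kJ/mol.
The difference is -196 − (0) = -196 kJ/mol, so low-spin lies lower.

-196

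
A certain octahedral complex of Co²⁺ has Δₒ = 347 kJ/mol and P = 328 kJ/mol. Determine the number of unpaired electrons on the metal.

Co is in group 9, so Co²⁺ is d⁷ (9 − 2 = 7).
Δₒ > P, so pairing is preferred: the ground state is low-spin.
That gives t₂g⁶ eg¹.
Unpaired electrons: 1.

1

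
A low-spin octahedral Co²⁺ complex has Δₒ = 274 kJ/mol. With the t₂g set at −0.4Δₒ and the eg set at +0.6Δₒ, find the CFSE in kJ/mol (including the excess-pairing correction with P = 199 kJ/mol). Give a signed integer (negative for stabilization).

-294

Co is in group 9, so Co²⁺ is d⁷ (9 − 2 = 7).
Configuration: t₂g⁶ eg¹.
The orbital stabilization is -1.8Δₒ = -1.8 × 274 = -493 kJ/mol.
High-spin d⁷ would be t₂g⁵ eg² with 2 pairs; low-spin has 3, so 1 excess pair costs +1P = +199 kJ/mol.
Overall CFSE = -493 + 199 = -294 kJ/mol.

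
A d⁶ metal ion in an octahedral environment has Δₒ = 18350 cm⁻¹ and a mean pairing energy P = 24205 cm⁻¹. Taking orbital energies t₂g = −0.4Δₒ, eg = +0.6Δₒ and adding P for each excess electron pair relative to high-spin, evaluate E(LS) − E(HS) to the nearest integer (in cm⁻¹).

In the high-spin limit (t₂g⁴ eg²) the orbital term is -0.4Δₒ = -7340 cm⁻¹, with no excess pairing.
Low-spin t₂g⁶ eg⁰ gives -2.4Δₒ = -44040 cm⁻¹, but forming 2 extra pairs costs 2P = 48410 cm⁻¹, so E(LS) = -44040 + 48410 = 4370 cm⁻¹.
E(LS) − E(HS) = 4370 − (-7340) = 11710 cm⁻¹.

11710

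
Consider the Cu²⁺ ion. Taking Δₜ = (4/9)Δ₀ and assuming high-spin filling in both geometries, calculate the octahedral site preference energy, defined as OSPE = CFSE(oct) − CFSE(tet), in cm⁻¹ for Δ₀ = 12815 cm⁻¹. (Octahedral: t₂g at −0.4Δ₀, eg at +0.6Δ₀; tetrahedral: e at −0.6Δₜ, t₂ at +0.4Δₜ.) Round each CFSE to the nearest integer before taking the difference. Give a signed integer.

Group 11 minus oxidation state +2 gives a d⁹ configuration for Cu²⁺.
Octahedral high-spin t₂g⁶ eg³: CFSE = -0.6 × 12815 = -7689 cm⁻¹.
Tetrahedral: e⁴ t₂⁵, CFSE = 4(−0.6) + 5(+0.4) = -0.4Δₜ = -0.4 × (4/9) × 12815 = -2278 cm⁻¹.
OSPE = -7689 − (-2278) = -5411 cm⁻¹.

-5411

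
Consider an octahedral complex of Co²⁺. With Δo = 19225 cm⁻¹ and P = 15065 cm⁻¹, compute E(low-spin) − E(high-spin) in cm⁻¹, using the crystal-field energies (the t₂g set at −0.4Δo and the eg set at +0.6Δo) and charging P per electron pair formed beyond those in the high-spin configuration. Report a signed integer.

Co is in group 9, so Co²⁺ is d⁷ (9 − 2 = 7).
High-spin: t₂g⁵ eg², CFSE = -0.8Δo = -15380 cm⁻¹.
Low-spin: t₂g⁶ eg¹, orbital CFSE = -1.8Δo = -34605 cm⁻¹; plus 1 excess pair × P = +15065 cm⁻¹; total -19540 cm⁻¹.
The difference is -19540 − (-15380) = -4160 cm⁻¹, so low-spin lies lower.

-4160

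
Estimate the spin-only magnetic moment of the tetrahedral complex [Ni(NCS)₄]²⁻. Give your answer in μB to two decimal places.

2.83 μB

Each NCS⁻ contributes -1; 4 × (-1) = -4. With overall charge -2, Ni is in the +2 oxidation state.
Group 10 minus oxidation state +2 gives a d⁸ configuration for Ni²⁺.
Tetrahedral fields are weak (Δₜ ≈ 4/9 Δₒ), so electrons fill high-spin.
Configuration: e⁴ t₂⁴ → 2 unpaired electrons.
μ(spin-only) = √[2(2+2)] = √8 ≈ 2.83 μB.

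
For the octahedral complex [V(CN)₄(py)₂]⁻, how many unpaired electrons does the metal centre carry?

Ligand charges: 4×(-1) from CN⁻ and 2×(+0) from py sum to -4; with overall charge -1, V is +3.
V³⁺: group 5, so d-count = 5 − 3 = 2.
Configuration: t2g^2 e_g^0, giving 2 unpaired electrons.

2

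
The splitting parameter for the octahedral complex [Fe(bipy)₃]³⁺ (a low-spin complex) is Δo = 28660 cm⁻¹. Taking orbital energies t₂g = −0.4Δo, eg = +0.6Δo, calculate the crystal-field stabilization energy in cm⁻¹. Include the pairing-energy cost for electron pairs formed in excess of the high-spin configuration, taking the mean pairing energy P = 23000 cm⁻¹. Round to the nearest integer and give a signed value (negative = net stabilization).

-11320

bipy is neutral, so the +3 overall charge sits on Fe: oxidation state +3.
Group 8 minus oxidation state +3 gives a d⁵ configuration for Fe³⁺.
Configuration: t₂g⁵ eg⁰.
The orbital stabilization is -2.0Δo = -2.0 × 28660 = -57320 cm⁻¹.
Pairing penalty: 2 pairs vs 0 in the high-spin reference → 2 extra × P = 46000 cm⁻¹.
Combining: -57320 + 46000 = -11320 cm⁻¹.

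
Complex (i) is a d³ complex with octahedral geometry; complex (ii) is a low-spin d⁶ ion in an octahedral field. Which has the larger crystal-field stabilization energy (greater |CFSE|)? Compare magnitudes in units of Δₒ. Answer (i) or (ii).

(ii)

(i): t₂g³ eg⁰, CFSE = -1.2Δₒ.
(ii): t₂g⁶ eg⁰, CFSE = -2.4Δₒ.
So (ii) has the larger |CFSE|.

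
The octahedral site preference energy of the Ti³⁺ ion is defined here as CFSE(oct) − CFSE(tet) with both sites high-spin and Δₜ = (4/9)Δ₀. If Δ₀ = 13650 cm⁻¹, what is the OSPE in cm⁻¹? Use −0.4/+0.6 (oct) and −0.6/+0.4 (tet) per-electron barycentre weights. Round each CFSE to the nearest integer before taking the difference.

Ti sits in group 4; removing 3 electrons leaves Ti³⁺ with 4 − 3 = 1 d electrons.
Octahedral (high-spin): t₂g¹ eg⁰, CFSE = 1(−0.4) + 0(+0.6) = -0.4Δ₀ = -0.4 × 13650 = -5460 cm⁻¹.
Tetrahedral: e¹ t₂⁰, CFSE = 1(−0.6) + 0(+0.4) = -0.6Δₜ = -0.6 × (4/9) × 13650 = -3640 cm⁻¹.
OSPE = -5460 − (-3640) = -1820 cm⁻¹.

-1820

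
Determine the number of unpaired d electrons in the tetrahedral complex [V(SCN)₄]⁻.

Each SCN⁻ contributes -1; 4 × (-1) = -4. With overall charge -1, V is in the +3 oxidation state.
Group 5 minus oxidation state +3 gives a d² configuration for V³⁺.
Tetrahedral splitting is small, so the complex is high-spin.
Configuration: e² t₂⁰, giving 2 unpaired electrons.

2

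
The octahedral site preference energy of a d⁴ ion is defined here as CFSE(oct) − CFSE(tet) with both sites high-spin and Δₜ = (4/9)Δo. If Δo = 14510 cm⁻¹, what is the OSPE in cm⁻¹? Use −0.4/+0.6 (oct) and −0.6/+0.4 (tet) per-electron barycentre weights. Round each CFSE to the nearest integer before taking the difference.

Octahedral (high-spin): t₂g³ eg¹, CFSE = 3(−0.4) + 1(+0.6) = -0.6Δo = -0.6 × 14510 = -8706 cm⁻¹.
Tetrahedral e² t₂² gives -0.4Δₜ = -0.4 × (4/9) × 14510 = -2580 cm⁻¹.
OSPE = CFSE(oct) − CFSE(tet) = -8706 − (-2580) = -6126 cm⁻¹.

-6126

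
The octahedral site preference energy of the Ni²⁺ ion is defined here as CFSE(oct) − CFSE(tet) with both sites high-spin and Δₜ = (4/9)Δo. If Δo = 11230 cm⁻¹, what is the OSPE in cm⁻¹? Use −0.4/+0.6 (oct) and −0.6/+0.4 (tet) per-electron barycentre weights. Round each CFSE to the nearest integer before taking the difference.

Ni²⁺: group 10, so d-count = 10 − 2 = 8.
Octahedral high-spin t2g^6 e_g^2: CFSE = -1.2 × 11230 = -13476 cm⁻¹.
Tetrahedral e^4 t2^4 gives -0.8Δₜ = -0.8 × (4/9) × 11230 = -3993 cm⁻¹.
Subtracting, OSPE = -13476 − (-3993) = -9483 cm⁻¹.

-9483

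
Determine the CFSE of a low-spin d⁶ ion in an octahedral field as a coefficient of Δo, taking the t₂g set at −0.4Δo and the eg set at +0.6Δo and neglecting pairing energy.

-2.4 Δo

Configuration: t₂g⁶ eg⁰.
CFSE = 6(-0.4Δo) + 0(0.6Δo) = -2.4Δo + 0.0Δo = -2.4Δo.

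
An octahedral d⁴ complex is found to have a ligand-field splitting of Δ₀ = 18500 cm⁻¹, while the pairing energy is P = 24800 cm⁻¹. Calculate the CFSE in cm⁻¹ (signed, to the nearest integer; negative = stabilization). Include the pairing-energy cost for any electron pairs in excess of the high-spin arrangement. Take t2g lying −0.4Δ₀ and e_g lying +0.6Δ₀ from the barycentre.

Since Δ₀ = 18500 cm⁻¹ < P = 24800 cm⁻¹, the complex adopts the high-spin configuration.
Configuration: t2g^3 e_g^1.
Orbital CFSE = -0.6Δ₀ = -0.6 × 18500 = -11100 cm⁻¹.
High-spin has no excess pairs, so no pairing correction applies.

-11100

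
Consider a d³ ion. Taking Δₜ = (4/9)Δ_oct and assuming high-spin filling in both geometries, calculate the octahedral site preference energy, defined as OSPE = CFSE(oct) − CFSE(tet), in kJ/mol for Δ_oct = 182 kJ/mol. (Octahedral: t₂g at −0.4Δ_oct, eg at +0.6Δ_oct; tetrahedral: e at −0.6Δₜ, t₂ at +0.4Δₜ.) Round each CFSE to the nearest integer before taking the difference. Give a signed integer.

Octahedral high-spin t2g^3 e_g^0: CFSE = -1.2 × 182 = -218 kJ/mol.
Tetrahedral e^2 t2^1 gives -0.8Δₜ = -0.8 × (4/9) × 182 = -65 kJ/mol.
Subtracting, OSPE = -218 − (-65) = -153 kJ/mol.

-153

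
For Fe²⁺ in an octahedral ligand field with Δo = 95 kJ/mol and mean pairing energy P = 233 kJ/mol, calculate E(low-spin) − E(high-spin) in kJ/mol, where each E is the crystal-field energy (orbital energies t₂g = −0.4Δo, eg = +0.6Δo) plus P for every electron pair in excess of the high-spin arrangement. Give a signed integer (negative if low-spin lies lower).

276

Fe sits in group 8; removing 2 electrons leaves Fe²⁺ with 8 − 2 = 6 d electrons.
High-spin: t₂g⁴ eg², CFSE = -0.4Δo = -38 kJ/mol.
Low-spin: t₂g⁶ eg⁰, orbital CFSE = -2.4Δo = -228 kJ/mol; plus 2 excess pairs × P = +466 kJ/mol; total 238 kJ/mol.
Thus E(LS) − E(HS) = 276 kJ/mol.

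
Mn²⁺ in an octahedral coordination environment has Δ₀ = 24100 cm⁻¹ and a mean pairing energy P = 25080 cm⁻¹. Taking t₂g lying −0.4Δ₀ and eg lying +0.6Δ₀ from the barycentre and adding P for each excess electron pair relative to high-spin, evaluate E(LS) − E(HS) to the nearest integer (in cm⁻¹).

Mn is in group 7, so Mn²⁺ is d⁵ (7 − 2 = 5).
High-spin: t₂g³ eg², CFSE = 0.0Δ₀ = 0 cm⁻¹.
For low-spin the configuration is t₂g⁵ eg⁰: orbital energy -2.0 × 24100 = -48200 cm⁻¹, and 2 additional pairs relative to high-spin add 50160 cm⁻¹, giving 1960 cm⁻¹.
The difference is 1960 − (0) = 1960 cm⁻¹, so high-spin lies lower.

1960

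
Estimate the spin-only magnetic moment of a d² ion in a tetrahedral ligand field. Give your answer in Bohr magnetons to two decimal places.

2.83 Bohr magnetons

Tetrahedral splitting is small, so the complex is high-spin.
Configuration: e² t₂⁰ → 2 unpaired electrons.
μ(spin-only) = √[2(2+2)] = √8 ≈ 2.83 Bohr magnetons.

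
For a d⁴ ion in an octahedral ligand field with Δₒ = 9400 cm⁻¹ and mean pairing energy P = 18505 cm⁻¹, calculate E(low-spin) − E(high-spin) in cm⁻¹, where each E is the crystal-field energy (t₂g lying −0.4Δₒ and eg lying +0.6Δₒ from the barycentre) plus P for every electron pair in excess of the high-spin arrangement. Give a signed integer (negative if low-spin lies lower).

9105

High-spin: t₂g³ eg¹, CFSE = -0.6Δₒ = -5640 cm⁻¹.
Low-spin t₂g⁴ eg⁰ gives -1.6Δₒ = -15040 cm⁻¹, but forming 1 extra pair costs 1P = 18505 cm⁻¹, so E(LS) = -15040 + 18505 = 3465 cm⁻¹.
E(LS) − E(HS) = 3465 − (-5640) = 9105 cm⁻¹.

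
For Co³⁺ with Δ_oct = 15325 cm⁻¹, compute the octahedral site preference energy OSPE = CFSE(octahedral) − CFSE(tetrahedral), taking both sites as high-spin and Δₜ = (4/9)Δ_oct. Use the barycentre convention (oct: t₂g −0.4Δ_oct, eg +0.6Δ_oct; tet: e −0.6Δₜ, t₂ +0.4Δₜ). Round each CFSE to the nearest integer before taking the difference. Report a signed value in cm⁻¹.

-2043

Co sits in group 9; removing 3 electrons leaves Co³⁺ with 9 − 3 = 6 d electrons.
Octahedral (high-spin): t2g^4 e_g^2, CFSE = 4(−0.4) + 2(+0.6) = -0.4Δ_oct = -0.4 × 15325 = -6130 cm⁻¹.
Tetrahedral e^3 t2^3 gives -0.6Δₜ = -0.6 × (4/9) × 15325 = -4087 cm⁻¹.
OSPE = CFSE(oct) − CFSE(tet) = -6130 − (-4087) = -2043 cm⁻¹.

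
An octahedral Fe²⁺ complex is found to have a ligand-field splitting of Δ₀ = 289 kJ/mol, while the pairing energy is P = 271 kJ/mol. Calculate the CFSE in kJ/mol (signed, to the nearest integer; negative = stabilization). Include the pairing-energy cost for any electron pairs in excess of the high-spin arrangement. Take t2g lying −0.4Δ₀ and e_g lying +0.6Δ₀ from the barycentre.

-152

Fe²⁺: group 8, so d-count = 8 − 2 = 6.
With Δ₀ > P the complex is low-spin.
Configuration: t2g^6 e_g^0.
Orbital CFSE = -2.4Δ₀ = -2.4 × 289 = -694 kJ/mol.
Excess pairs vs high-spin: 3 − 1 = 2; pairing cost = +542 kJ/mol.
Net CFSE = -694 + 542 = -152 kJ/mol.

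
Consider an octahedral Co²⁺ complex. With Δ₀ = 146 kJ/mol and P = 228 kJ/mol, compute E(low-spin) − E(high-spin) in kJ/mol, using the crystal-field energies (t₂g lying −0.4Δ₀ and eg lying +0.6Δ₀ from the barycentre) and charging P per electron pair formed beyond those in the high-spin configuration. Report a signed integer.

Group 9 minus oxidation state +2 gives a d⁷ configuration for Co²⁺.
In the high-spin limit (t₂g⁵ eg²) the orbital term is -0.8Δ₀ = -117 kJ/mol, with no excess pairing.
For low-spin the configuration is t₂g⁶ eg¹: orbital energy -1.8 × 146 = -263 kJ/mol, and 1 additional pair relative to high-spin adds 228 kJ/mol, giving -35 kJ/mol.
E(LS) − E(HS) = -35 − (-117) = 82 kJ/mol.

82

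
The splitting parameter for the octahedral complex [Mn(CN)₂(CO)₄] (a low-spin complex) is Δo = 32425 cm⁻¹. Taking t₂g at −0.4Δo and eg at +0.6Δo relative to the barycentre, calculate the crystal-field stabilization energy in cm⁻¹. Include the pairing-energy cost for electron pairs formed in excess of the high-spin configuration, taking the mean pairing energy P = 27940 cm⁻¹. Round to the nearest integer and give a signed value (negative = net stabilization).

Ligand charges: 2×(-1) from CN⁻ and 4×(+0) from CO sum to -2; with overall charge +0, Mn is +2.
Mn sits in group 7; removing 2 electrons leaves Mn²⁺ with 7 − 2 = 5 d electrons.
The d⁵ electrons fill as t₂g⁵ eg⁰.
The orbital stabilization is -2.0Δo = -2.0 × 32425 = -64850 cm⁻¹.
Relative to high-spin t₂g³ eg² (0 paired), the low-spin configuration has 2 additional pairs, contributing +2 × 27940 = +55880 cm⁻¹.
Net CFSE = -64850 + 55880 = -8970 cm⁻¹.

-8970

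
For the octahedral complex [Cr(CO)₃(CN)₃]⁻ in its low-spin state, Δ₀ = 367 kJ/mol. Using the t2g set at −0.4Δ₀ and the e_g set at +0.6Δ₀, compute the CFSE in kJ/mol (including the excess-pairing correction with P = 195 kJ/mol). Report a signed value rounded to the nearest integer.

Ligand charges: 3×(+0) from CO and 3×(-1) from CN⁻ sum to -3; with overall charge -1, Cr is +2.
Group 6 minus oxidation state +2 gives a d⁴ configuration for Cr²⁺.
Configuration: t2g^4 e_g^0.
Orbital CFSE = 4(-0.4) + 0(0.6) = -1.6Δ₀ = -1.6 × 367 = -587 kJ/mol.
Relative to high-spin t2g^3 e_g^1 (0 paired), the low-spin configuration has 1 additional pair, contributing +1 × 195 = +195 kJ/mol.
Net CFSE = -587 + 195 = -392 kJ/mol.

-392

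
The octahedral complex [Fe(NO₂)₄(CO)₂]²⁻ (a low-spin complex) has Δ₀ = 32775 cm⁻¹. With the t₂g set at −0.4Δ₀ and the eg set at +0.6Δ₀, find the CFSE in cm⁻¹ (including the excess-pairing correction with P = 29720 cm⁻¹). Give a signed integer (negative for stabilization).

-19220

Ligand charges: 4×(-1) from NO₂⁻ and 2×(+0) from CO sum to -4; with overall charge -2, Fe is +2.
Group 8 minus oxidation state +2 gives a d⁶ configuration for Fe²⁺.
The d⁶ electrons fill as t₂g⁶ eg⁰.
CFSE(orbital) = 6×(-0.4Δ₀) + 0×(0.6Δ₀) = -2.4Δ₀; with Δ₀ = 32775 cm⁻¹ that is -78660 cm⁻¹.
Pairing penalty: 3 pairs vs 1 in the high-spin reference → 2 extra × P = 59440 cm⁻¹.
Net CFSE = -78660 + 59440 = -19220 cm⁻¹.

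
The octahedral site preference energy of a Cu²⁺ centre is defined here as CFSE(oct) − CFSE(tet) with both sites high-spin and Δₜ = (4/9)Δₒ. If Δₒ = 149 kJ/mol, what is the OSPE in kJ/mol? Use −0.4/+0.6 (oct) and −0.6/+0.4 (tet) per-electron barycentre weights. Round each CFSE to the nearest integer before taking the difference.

-63

Cu²⁺: group 11, so d-count = 11 − 2 = 9.
Octahedral (high-spin): t₂g⁶ eg³, CFSE = 6(−0.4) + 3(+0.6) = -0.6Δₒ = -0.6 × 149 = -89 kJ/mol.
Tetrahedral: e⁴ t₂⁵, CFSE = 4(−0.6) + 5(+0.4) = -0.4Δₜ = -0.4 × (4/9) × 149 = -26 kJ/mol.
OSPE = -89 − (-26) = -63 kJ/mol.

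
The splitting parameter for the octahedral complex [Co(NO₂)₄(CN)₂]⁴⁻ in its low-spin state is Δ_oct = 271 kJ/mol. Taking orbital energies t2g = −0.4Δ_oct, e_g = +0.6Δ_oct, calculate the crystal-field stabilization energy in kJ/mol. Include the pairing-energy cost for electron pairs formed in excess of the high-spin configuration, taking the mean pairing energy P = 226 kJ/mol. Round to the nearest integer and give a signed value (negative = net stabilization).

-262

Ligand charges: 4×(-1) from NO₂⁻ and 2×(-1) from CN⁻ sum to -6; with overall charge -4, Co is +2.
Group 9 minus oxidation state +2 gives a d⁷ configuration for Co²⁺.
Electron filling gives t2g^6 e_g^1.
The orbital stabilization is -1.8Δ_oct = -1.8 × 271 = -488 kJ/mol.
Relative to high-spin t2g^5 e_g^2 (2 paired), the low-spin configuration has 1 additional pair, contributing +1 × 226 = +226 kJ/mol.
Net CFSE = -488 + 226 = -262 kJ/mol.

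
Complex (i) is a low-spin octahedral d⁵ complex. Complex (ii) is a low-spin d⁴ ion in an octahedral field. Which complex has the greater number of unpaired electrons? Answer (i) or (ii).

(i): t₂g⁵ eg⁰ → 1 unpaired.
(ii): t2g^4 e_g^0 → 2 unpaired.
So (ii) has more unpaired electrons.

(ii)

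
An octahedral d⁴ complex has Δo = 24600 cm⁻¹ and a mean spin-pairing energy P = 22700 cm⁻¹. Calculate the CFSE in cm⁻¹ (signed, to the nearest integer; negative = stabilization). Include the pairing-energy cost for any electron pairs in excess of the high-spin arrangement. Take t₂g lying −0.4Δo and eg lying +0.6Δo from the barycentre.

Since Δo = 24600 cm⁻¹ > P = 22700 cm⁻¹, the complex adopts the low-spin configuration.
Configuration: t₂g⁴ eg⁰.
Orbital CFSE = -1.6Δo = -1.6 × 24600 = -39360 cm⁻¹.
Excess pairs vs high-spin: 1 − 0 = 1; pairing cost = +22700 cm⁻¹.
Net CFSE = -39360 + 22700 = -16660 cm⁻¹.

-16660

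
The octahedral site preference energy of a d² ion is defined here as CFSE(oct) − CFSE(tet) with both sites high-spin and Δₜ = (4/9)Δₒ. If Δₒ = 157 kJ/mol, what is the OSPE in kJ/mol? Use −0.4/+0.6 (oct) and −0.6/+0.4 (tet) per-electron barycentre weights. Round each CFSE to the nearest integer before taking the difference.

-42

Octahedral (high-spin): t2g^2 e_g^0, CFSE = 2(−0.4) + 0(+0.6) = -0.8Δₒ = -0.8 × 157 = -126 kJ/mol.
Tetrahedral: e^2 t2^0, CFSE = 2(−0.6) + 0(+0.4) = -1.2Δₜ = -1.2 × (4/9) × 157 = -84 kJ/mol.
OSPE = CFSE(oct) − CFSE(tet) = -126 − (-84) = -42 kJ/mol.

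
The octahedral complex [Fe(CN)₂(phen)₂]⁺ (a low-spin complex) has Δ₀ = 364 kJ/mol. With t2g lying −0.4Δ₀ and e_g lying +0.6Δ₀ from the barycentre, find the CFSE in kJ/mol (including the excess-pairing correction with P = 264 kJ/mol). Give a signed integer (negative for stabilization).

Ligand charges: 2×(-1) from CN⁻ and 2×(+0) from phen sum to -2; with overall charge +1, Fe is +3.
Fe³⁺: group 8, so d-count = 8 − 3 = 5.
Electron filling gives t2g^5 e_g^0.
CFSE(orbital) = 5×(-0.4Δ₀) + 0×(0.6Δ₀) = -2.0Δ₀; with Δ₀ = 364 kJ/mol that is -728 kJ/mol.
High-spin d⁵ would be t2g^3 e_g^2 with 0 pairs; low-spin has 2, so 2 excess pairs cost +2P = +528 kJ/mol.
Net CFSE = -728 + 528 = -200 kJ/mol.

-200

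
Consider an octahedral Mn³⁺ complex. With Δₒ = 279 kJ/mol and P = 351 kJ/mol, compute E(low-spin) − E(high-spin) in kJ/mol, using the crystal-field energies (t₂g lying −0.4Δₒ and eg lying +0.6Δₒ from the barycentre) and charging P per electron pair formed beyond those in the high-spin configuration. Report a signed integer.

72

Mn sits in group 7; removing 3 electrons leaves Mn³⁺ with 7 − 3 = 4 d electrons.
In the high-spin limit (t₂g³ eg¹) the orbital term is -0.6Δₒ = -167 kJ/mol, with no excess pairing.
For low-spin the configuration is t₂g⁴ eg⁰: orbital energy -1.6 × 279 = -446 kJ/mol, and 1 additional pair relative to high-spin adds 351 kJ/mol, giving -95 kJ/mol.
Thus E(LS) − E(HS) = 72 kJ/mol.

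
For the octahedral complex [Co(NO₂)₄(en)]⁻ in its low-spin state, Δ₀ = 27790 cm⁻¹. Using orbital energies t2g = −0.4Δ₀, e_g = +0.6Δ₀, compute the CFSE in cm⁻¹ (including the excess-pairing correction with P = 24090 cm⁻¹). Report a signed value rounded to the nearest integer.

Ligand charges: 4×(-1) from NO₂⁻ and 1×(+0) from en sum to -4; with overall charge -1, Co is +3.
Co³⁺: group 9, so d-count = 9 − 3 = 6.
Electron filling gives t2g^6 e_g^0.
CFSE(orbital) = 6×(-0.4Δ₀) + 0×(0.6Δ₀) = -2.4Δ₀; with Δ₀ = 27790 cm⁻¹ that is -66696 cm⁻¹.
High-spin d⁶ would be t2g^4 e_g^2 with 1 pair; low-spin has 3, so 2 excess pairs cost +2P = +48180 cm⁻¹.
Net CFSE = -66696 + 48180 = -18516 cm⁻¹.

-18516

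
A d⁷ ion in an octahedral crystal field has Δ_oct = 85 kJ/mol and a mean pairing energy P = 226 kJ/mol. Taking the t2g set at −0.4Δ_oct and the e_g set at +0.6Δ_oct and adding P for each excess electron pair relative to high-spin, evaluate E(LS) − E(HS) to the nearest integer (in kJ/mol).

141

In the high-spin limit (t2g^5 e_g^2) the orbital term is -0.8Δ_oct = -68 kJ/mol, with no excess pairing.
Low-spin t2g^6 e_g^1 gives -1.8Δ_oct = -153 kJ/mol, but forming 1 extra pair costs 1P = 226 kJ/mol, so E(LS) = -153 + 226 = 73 kJ/mol.
Thus E(LS) − E(HS) = 141 kJ/mol.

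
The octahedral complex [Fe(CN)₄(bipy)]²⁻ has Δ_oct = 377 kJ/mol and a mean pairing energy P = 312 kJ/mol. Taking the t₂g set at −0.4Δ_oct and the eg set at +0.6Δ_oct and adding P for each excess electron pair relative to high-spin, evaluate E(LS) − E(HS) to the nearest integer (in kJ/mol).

Ligand charges: 4×(-1) from CN⁻ and 1×(+0) from bipy sum to -4; with overall charge -2, Fe is +2.
Fe²⁺: group 8, so d-count = 8 − 2 = 6.
High-spin d⁶ fills as t₂g⁴ eg² with CFSE 4(−0.4) + 2(+0.6) = -0.4Δ_oct = -151 kJ/mol.
For low-spin the configuration is t₂g⁶ eg⁰: orbital energy -2.4 × 377 = -905 kJ/mol, and 2 additional pairs relative to high-spin add 624 kJ/mol, giving -281 kJ/mol.
E(LS) − E(HS) = -281 − (-151) = -130 kJ/mol.

-130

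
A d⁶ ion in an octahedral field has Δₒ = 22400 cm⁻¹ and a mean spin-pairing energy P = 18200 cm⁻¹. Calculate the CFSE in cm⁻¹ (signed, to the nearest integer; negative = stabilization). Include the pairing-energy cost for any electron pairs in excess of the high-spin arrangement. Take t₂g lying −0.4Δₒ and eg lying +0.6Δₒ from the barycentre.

Here Δₒ > P (22400 > 18200), so the low-spin state is favoured.
Configuration: t₂g⁶ eg⁰.
Orbital CFSE = -2.4Δₒ = -2.4 × 22400 = -53760 cm⁻¹.
Excess pairs vs high-spin: 3 − 1 = 2; pairing cost = +36400 cm⁻¹.
Net CFSE = -53760 + 36400 = -17360 cm⁻¹.

-17360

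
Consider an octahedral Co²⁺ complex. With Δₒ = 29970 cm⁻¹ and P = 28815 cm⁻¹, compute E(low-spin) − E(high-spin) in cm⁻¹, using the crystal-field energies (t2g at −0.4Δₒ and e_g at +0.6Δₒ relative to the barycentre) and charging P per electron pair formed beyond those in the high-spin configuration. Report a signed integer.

Group 9 minus oxidation state +2 gives a d⁷ configuration for Co²⁺.
High-spin: t2g^5 e_g^2, CFSE = -0.8Δₒ = -23976 cm⁻¹.
Low-spin t2g^6 e_g^1 gives -1.8Δₒ = -53946 cm⁻¹, but forming 1 extra pair costs 1P = 28815 cm⁻¹, so E(LS) = -53946 + 28815 = -25131 cm⁻¹.
Thus E(LS) − E(HS) = -1155 cm⁻¹.

-1155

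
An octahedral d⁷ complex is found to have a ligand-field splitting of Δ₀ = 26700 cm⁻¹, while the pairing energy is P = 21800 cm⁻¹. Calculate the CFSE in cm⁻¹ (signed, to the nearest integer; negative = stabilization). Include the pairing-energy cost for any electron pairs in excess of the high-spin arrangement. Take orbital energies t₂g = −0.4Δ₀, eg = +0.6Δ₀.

Since Δ₀ = 26700 cm⁻¹ > P = 21800 cm⁻¹, the complex adopts the low-spin configuration.
Configuration: t₂g⁶ eg¹.
Orbital CFSE = -1.8Δ₀ = -1.8 × 26700 = -48060 cm⁻¹.
Excess pairs vs high-spin: 3 − 2 = 1; pairing cost = +21800 cm⁻¹.
Net CFSE = -48060 + 21800 = -26260 cm⁻¹.

-26260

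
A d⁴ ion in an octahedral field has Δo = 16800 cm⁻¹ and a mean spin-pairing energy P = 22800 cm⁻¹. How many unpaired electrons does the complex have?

With Δo < P the complex is high-spin.
That gives t₂g³ eg¹.
Unpaired electrons: 4.

4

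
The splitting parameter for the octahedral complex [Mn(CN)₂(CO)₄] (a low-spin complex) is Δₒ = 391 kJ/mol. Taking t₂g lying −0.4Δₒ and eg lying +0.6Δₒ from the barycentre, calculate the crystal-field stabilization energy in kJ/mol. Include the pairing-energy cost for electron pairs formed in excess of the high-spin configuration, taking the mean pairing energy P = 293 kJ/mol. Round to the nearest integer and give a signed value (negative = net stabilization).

Ligand charges: 2×(-1) from CN⁻ and 4×(+0) from CO sum to -2; with overall charge +0, Mn is +2.
Mn is in group 7, so Mn²⁺ is d⁵ (7 − 2 = 5).
Electron filling gives t₂g⁵ eg⁰.
CFSE(orbital) = 5×(-0.4Δₒ) + 0×(0.6Δₒ) = -2.0Δₒ; with Δₒ = 391 kJ/mol that is -782 kJ/mol.
Relative to high-spin t₂g³ eg² (0 paired), the low-spin configuration has 2 additional pairs, contributing +2 × 293 = +586 kJ/mol.
Overall CFSE = -782 + 586 = -196 kJ/mol.

-196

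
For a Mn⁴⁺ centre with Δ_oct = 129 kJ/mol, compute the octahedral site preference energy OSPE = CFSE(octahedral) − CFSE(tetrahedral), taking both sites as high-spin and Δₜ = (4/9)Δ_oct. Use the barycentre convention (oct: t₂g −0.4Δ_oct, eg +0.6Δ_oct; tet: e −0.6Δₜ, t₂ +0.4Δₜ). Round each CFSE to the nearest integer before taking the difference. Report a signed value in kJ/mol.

Group 7 minus oxidation state +4 gives a d³ configuration for Mn⁴⁺.
Octahedral high-spin t₂g³ eg⁰: CFSE = -1.2 × 129 = -155 kJ/mol.
Tetrahedral e² t₂¹ gives -0.8Δₜ = -0.8 × (4/9) × 129 = -46 kJ/mol.
OSPE = CFSE(oct) − CFSE(tet) = -155 − (-46) = -109 kJ/mol.

-109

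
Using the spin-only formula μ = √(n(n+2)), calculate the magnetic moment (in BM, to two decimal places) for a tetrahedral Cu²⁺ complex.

Cu sits in group 11; removing 2 electrons leaves Cu²⁺ with 11 − 2 = 9 d electrons.
Tetrahedral splitting is small, so the complex is high-spin.
Configuration: e⁴ t₂⁵ → 1 unpaired electron.
μ(spin-only) = √[1(1+2)] = √3 ≈ 1.73 BM.

1.73 BM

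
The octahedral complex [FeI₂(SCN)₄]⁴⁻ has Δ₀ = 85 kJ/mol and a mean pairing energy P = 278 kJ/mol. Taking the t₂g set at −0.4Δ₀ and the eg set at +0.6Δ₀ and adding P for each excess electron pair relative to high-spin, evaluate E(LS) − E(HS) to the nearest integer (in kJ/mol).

Ligand charges: 2×(-1) from I⁻ and 4×(-1) from SCN⁻ sum to -6; with overall charge -4, Fe is +2.
Fe sits in group 8; removing 2 electrons leaves Fe²⁺ with 8 − 2 = 6 d electrons.
High-spin d⁶ fills as t₂g⁴ eg² with CFSE 4(−0.4) + 2(+0.6) = -0.4Δ₀ = -34 kJ/mol.
Low-spin t₂g⁶ eg⁰ gives -2.4Δ₀ = -204 kJ/mol, but forming 2 extra pairs costs 2P = 556 kJ/mol, so E(LS) = -204 + 556 = 352 kJ/mol.
Thus E(LS) − E(HS) = 386 kJ/mol.

386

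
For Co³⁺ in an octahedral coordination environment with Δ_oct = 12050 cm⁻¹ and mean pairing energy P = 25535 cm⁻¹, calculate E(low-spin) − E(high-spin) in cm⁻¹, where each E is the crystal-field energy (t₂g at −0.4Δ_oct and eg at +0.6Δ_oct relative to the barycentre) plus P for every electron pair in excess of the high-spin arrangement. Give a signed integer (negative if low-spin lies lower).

Co is in group 9, so Co³⁺ is d⁶ (9 − 3 = 6).
High-spin d⁶ fills as t₂g⁴ eg² with CFSE 4(−0.4) + 2(+0.6) = -0.4Δ_oct = -4820 cm⁻¹.
For low-spin the configuration is t₂g⁶ eg⁰: orbital energy -2.4 × 12050 = -28920 cm⁻¹, and 2 additional pairs relative to high-spin add 51070 cm⁻¹, giving 22150 cm⁻¹.
Thus E(LS) − E(HS) = 26970 cm⁻¹.

26970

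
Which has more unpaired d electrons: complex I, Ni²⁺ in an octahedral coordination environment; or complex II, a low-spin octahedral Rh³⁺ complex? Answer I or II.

I: Group 10 minus oxidation state +2 gives a d⁸ configuration for Ni²⁺; For octahedral d⁸ the high- and low-spin configurations coincide; t2g^6 e_g^2 → 2 unpaired.
II: Rh³⁺: group 9, so d-count = 9 − 3 = 6; t₂g⁶ eg⁰ → 0 unpaired.
So I has more unpaired electrons.

I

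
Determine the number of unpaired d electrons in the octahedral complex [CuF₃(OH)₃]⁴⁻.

Ligand charges: 3×(-1) from F⁻ and 3×(-1) from OH⁻ sum to -6; with overall charge -4, Cu is +2.
Cu is in group 11, so Cu²⁺ is d⁹ (11 − 2 = 9).
Configuration: t₂g⁶ eg³, giving 1 unpaired electron.

1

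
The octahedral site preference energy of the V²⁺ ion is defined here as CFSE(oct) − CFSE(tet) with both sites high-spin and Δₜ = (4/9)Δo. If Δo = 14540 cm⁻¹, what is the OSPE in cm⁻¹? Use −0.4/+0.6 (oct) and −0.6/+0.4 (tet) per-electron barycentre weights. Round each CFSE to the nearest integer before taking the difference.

-12278

V²⁺: group 5, so d-count = 5 − 2 = 3.
In an octahedral site d³ (HS) is t₂g³ eg⁰, giving CFSE(oct) = -1.2Δo = -17448 cm⁻¹.
Tetrahedral: e² t₂¹, CFSE = 2(−0.6) + 1(+0.4) = -0.8Δₜ = -0.8 × (4/9) × 14540 = -5170 cm⁻¹.
OSPE = -17448 − (-5170) = -12278 cm⁻¹.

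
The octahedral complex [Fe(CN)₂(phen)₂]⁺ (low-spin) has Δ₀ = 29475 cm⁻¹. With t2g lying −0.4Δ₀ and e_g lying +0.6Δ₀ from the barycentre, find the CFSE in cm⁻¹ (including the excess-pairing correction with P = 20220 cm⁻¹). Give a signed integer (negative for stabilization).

-18510

Ligand charges: 2×(-1) from CN⁻ and 2×(+0) from phen sum to -2; with overall charge +1, Fe is +3.
Fe is in group 8, so Fe³⁺ is d⁵ (8 − 3 = 5).
Configuration: t2g^5 e_g^0.
The orbital stabilization is -2.0Δ₀ = -2.0 × 29475 = -58950 cm⁻¹.
Relative to high-spin t2g^3 e_g^2 (0 paired), the low-spin configuration has 2 additional pairs, contributing +2 × 20220 = +40440 cm⁻¹.
Overall CFSE = -58950 + 40440 = -18510 cm⁻¹.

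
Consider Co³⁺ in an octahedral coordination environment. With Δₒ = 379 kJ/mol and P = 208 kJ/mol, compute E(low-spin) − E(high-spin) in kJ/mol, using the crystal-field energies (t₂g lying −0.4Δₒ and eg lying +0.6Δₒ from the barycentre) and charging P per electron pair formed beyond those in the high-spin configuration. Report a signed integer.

Group 9 minus oxidation state +3 gives a d⁶ configuration for Co³⁺.
High-spin d⁶ fills as t₂g⁴ eg² with CFSE 4(−0.4) + 2(+0.6) = -0.4Δₒ = -152 kJ/mol.
For low-spin the configuration is t₂g⁶ eg⁰: orbital energy -2.4 × 379 = -910 kJ/mol, and 2 additional pairs relative to high-spin add 416 kJ/mol, giving -494 kJ/mol.
The difference is -494 − (-152) = -342 kJ/mol, so low-spin lies lower.

-342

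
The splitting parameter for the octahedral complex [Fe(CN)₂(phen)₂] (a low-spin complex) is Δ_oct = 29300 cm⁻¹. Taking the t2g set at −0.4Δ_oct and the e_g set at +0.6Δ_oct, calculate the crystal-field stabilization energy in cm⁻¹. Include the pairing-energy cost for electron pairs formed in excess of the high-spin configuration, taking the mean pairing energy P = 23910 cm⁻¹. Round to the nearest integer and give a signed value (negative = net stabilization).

Ligand charges: 2×(-1) from CN⁻ and 2×(+0) from phen sum to -2; with overall charge +0, Fe is +2.
Fe sits in group 8; removing 2 electrons leaves Fe²⁺ with 8 − 2 = 6 d electrons.
Configuration: t2g^6 e_g^0.
CFSE(orbital) = 6×(-0.4Δ_oct) + 0×(0.6Δ_oct) = -2.4Δ_oct; with Δ_oct = 29300 cm⁻¹ that is -70320 cm⁻¹.
Relative to high-spin t2g^4 e_g^2 (1 paired), the low-spin configuration has 2 additional pairs, contributing +2 × 23910 = +47820 cm⁻¹.
Combining: -70320 + 47820 = -22500 cm⁻¹.

-22500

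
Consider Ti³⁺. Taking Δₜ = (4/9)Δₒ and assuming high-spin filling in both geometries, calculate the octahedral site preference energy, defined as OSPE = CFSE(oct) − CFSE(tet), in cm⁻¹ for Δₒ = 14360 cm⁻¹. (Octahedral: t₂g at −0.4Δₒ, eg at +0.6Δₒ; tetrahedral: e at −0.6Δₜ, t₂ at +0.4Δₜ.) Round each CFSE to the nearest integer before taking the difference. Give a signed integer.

-1915

Ti is in group 4, so Ti³⁺ is d¹ (4 − 3 = 1).
Octahedral (high-spin): t₂g¹ eg⁰, CFSE = 1(−0.4) + 0(+0.6) = -0.4Δₒ = -0.4 × 14360 = -5744 cm⁻¹.
Tetrahedral e¹ t₂⁰ gives -0.6Δₜ = -0.6 × (4/9) × 14360 = -3829 cm⁻¹.
OSPE = -5744 − (-3829) = -1915 cm⁻¹.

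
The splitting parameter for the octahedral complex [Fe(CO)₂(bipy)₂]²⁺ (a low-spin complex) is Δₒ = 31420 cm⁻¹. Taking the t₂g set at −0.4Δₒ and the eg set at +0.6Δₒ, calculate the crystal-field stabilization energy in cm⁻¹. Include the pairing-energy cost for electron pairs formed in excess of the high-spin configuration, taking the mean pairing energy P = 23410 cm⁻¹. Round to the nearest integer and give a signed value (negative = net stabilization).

-28588

Ligand charges: 2×(+0) from CO and 2×(+0) from bipy sum to +0; with overall charge +2, Fe is +2.
Fe sits in group 8; removing 2 electrons leaves Fe²⁺ with 8 − 2 = 6 d electrons.
Configuration: t₂g⁶ eg⁰.
Orbital CFSE = 6(-0.4) + 0(0.6) = -2.4Δₒ = -2.4 × 31420 = -75408 cm⁻¹.
Relative to high-spin t₂g⁴ eg² (1 paired), the low-spin configuration has 2 additional pairs, contributing +2 × 23410 = +46820 cm⁻¹.
Combining: -75408 + 46820 = -28588 cm⁻¹.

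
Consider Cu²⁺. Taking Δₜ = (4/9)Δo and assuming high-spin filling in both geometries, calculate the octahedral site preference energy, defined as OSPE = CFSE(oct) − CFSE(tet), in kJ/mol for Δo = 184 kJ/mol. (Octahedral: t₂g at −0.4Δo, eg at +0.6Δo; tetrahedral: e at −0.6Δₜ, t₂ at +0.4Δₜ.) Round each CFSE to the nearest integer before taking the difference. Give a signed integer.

Cu sits in group 11; removing 2 electrons leaves Cu²⁺ with 11 − 2 = 9 d electrons.
Octahedral high-spin t2g^6 e_g^3: CFSE = -0.6 × 184 = -110 kJ/mol.
Tetrahedral: e^4 t2^5, CFSE = 4(−0.6) + 5(+0.4) = -0.4Δₜ = -0.4 × (4/9) × 184 = -33 kJ/mol.
Subtracting, OSPE = -110 − (-33) = -77 kJ/mol.

-77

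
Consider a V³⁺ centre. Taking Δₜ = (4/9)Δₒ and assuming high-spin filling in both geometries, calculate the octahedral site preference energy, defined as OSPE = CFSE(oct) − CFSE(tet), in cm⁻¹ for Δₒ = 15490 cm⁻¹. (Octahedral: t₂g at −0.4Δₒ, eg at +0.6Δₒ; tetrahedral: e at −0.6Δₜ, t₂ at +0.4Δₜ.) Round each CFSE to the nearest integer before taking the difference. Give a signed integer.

V sits in group 5; removing 3 electrons leaves V³⁺ with 5 − 3 = 2 d electrons.
Octahedral (high-spin): t2g^2 e_g^0, CFSE = 2(−0.4) + 0(+0.6) = -0.8Δₒ = -0.8 × 15490 = -12392 cm⁻¹.
Tetrahedral e^2 t2^0 gives -1.2Δₜ = -1.2 × (4/9) × 15490 = -8261 cm⁻¹.
Subtracting, OSPE = -12392 − (-8261) = -4131 cm⁻¹.

-4131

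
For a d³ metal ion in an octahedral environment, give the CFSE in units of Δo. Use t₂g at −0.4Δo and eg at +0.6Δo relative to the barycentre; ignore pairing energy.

For octahedral d³ the high- and low-spin configurations coincide.
Configuration: t₂g³ eg⁰.
CFSE = 3(-0.4Δo) + 0(0.6Δo) = -1.2Δo + 0.0Δo = -1.2Δo.

-1.2 Δo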